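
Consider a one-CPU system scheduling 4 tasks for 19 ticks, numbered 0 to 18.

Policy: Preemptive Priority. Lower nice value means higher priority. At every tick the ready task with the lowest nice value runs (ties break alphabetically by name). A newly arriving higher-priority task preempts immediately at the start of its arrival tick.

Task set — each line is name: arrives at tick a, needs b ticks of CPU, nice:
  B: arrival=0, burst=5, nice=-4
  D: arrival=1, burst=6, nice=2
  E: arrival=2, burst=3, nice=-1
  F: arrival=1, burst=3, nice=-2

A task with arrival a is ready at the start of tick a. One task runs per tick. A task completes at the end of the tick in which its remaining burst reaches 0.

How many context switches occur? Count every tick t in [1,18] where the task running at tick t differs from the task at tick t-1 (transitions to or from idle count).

context switches = 4

t=0: ready={B} → run B
t=1: ready={B,D,F} → run B
t=2: ready={B,D,E,F} → run B
t=3: ready={B,D,E,F} → run B
t=4: ready={B,D,E,F} → run B
t=5: ready={D,E,F} → run F
t=6: ready={D,E,F} → run F
t=7: ready={D,E,F} → run F
t=8: ready={D,E} → run E
t=9: ready={D,E} → run E
t=10: ready={D,E} → run E
t=11: ready={D} → run D
t=12: ready={D} → run D
t=13: ready={D} → run D
t=14: ready={D} → run D
t=15: ready={D} → run D
t=16: ready={D} → run D
t=17: (idle)
t=18: (idle)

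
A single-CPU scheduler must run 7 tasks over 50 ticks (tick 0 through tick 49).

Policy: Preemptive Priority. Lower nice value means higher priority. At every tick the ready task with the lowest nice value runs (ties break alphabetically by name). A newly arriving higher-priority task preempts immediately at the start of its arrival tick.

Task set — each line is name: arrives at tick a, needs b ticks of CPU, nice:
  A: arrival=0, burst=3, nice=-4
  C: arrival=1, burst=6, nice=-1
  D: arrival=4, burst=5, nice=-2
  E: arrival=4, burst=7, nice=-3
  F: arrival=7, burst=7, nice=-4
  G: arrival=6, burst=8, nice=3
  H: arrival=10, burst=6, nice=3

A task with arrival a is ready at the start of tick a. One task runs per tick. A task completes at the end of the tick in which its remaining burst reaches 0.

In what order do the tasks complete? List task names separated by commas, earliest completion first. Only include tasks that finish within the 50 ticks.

t=0: ready={A} → run A
t=1: ready={A,C} → run A
t=2: ready={A,C} → run A
t=3: ready={C} → run C
t=4: ready={C,D,E} → run E
t=5: ready={C,D,E} → run E
t=6: ready={C,D,E,G} → run E
t=7: ready={C,D,E,F,G} → run F
t=8: ready={C,D,E,F,G} → run F
t=9: ready={C,D,E,F,G} → run F
t=10: ready={C,D,E,F,G,H} → run F
t=11: ready={C,D,E,F,G,H} → run F
t=12: ready={C,D,E,F,G,H} → run F
t=13: ready={C,D,E,F,G,H} → run F
t=14: ready={C,D,E,G,H} → run E
t=15: ready={C,D,E,G,H} → run E
t=16: ready={C,D,E,G,H} → run E
t=17: ready={C,D,E,G,H} → run E
t=18: ready={C,D,G,H} → run D
t=19: ready={C,D,G,H} → run D
t=20: ready={C,D,G,H} → run D
t=21: ready={C,D,G,H} → run D
t=22: ready={C,D,G,H} → run D
t=23: ready={C,G,H} → run C
t=24: ready={C,G,H} → run C
t=25: ready={C,G,H} → run C
t=26: ready={C,G,H} → run C
t=27: ready={C,G,H} → run C
t=28: ready={G,H} → run G
t=29: ready={G,H} → run G
t=30: ready={G,H} → run G
t=31: ready={G,H} → run G
t=32: ready={G,H} → run G
t=33: ready={G,H} → run G
t=34: ready={G,H} → run G
t=35: ready={G,H} → run G
t=36: ready={H} → run H
t=37: ready={H} → run H
t=38: ready={H} → run H
t=39: ready={H} → run H
t=40: ready={H} → run H
t=41: ready={H} → run H
t=42: (idle)
t=43: (idle)
t=44: (idle)
t=45: (idle)
t=46: (idle)
t=47: (idle)
t=48: (idle)
t=49: (idle)

completion order = A, F, E, D, C, G, H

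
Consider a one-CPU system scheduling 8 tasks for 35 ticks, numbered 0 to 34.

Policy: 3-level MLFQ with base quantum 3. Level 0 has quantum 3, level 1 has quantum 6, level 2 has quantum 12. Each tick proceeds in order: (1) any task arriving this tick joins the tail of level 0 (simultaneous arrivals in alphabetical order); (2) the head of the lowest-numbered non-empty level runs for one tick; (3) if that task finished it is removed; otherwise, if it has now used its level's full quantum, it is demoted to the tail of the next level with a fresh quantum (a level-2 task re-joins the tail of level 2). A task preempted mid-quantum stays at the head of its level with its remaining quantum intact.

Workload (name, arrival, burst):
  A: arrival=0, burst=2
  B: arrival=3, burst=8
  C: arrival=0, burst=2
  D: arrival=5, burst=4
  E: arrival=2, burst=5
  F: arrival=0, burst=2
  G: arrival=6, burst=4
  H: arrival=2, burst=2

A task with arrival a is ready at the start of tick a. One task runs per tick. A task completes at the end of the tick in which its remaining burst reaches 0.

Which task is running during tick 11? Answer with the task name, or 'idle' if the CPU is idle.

t=0: L0/L1/L2 = ACF/-/- → run A
t=1: L0/L1/L2 = ACF/-/- → run A
t=2: L0/L1/L2 = CFEH/-/- → run C
t=3: L0/L1/L2 = CFEHB/-/- → run C
t=4: L0/L1/L2 = FEHB/-/- → run F
t=5: L0/L1/L2 = FEHBD/-/- → run F
t=6: L0/L1/L2 = EHBDG/-/- → run E
t=7: L0/L1/L2 = EHBDG/-/- → run E
t=8: L0/L1/L2 = EHBDG/-/- → run E
t=9: L0/L1/L2 = HBDG/E/- → run H
t=10: L0/L1/L2 = HBDG/E/- → run H
t=11: L0/L1/L2 = BDG/E/- → run B
t=12: L0/L1/L2 = BDG/E/- → run B
t=13: L0/L1/L2 = BDG/E/- → run B
t=14: L0/L1/L2 = DG/EB/- → run D
t=15: L0/L1/L2 = DG/EB/- → run D
t=16: L0/L1/L2 = DG/EB/- → run D
t=17: L0/L1/L2 = G/EBD/- → run G
t=18: L0/L1/L2 = G/EBD/- → run G
t=19: L0/L1/L2 = G/EBD/- → run G
t=20: L0/L1/L2 = -/EBDG/- → run E
t=21: L0/L1/L2 = -/EBDG/- → run E
t=22: L0/L1/L2 = -/BDG/- → run B
t=23: L0/L1/L2 = -/BDG/- → run B
t=24: L0/L1/L2 = -/BDG/- → run B
t=25: L0/L1/L2 = -/BDG/- → run B
t=26: L0/L1/L2 = -/BDG/- → run B
t=27: L0/L1/L2 = -/DG/- → run D
t=28: L0/L1/L2 = -/G/- → run G
t=29: (idle)
t=30: (idle)
t=31: (idle)
t=32: (idle)
t=33: (idle)
t=34: (idle)

running at tick 11 = B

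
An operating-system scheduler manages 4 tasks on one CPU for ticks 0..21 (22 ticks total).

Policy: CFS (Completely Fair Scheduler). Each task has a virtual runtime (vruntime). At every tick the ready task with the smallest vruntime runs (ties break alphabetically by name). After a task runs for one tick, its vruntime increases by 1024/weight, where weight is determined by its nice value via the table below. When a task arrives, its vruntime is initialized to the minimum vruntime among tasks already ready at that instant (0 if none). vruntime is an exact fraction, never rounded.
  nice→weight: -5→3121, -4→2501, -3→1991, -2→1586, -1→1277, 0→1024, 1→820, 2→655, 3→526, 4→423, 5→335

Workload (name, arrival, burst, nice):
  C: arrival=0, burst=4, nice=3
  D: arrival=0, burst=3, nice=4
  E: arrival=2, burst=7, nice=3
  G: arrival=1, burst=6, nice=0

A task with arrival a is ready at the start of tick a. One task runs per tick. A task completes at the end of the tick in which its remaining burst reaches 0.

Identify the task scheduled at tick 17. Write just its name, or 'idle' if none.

running at tick 17 = E

t=0: vr[C=0 D=0] → run C
t=1: vr[C=512/263 D=0 G=0] → run D
t=2: vr[C=512/263 D=1024/423 E=0 G=0] → run E
t=3: vr[C=512/263 D=1024/423 E=512/263 G=0] → run G
t=4: vr[C=512/263 D=1024/423 E=512/263 G=1] → run G
t=5: vr[C=512/263 D=1024/423 E=512/263 G=2] → run C
t=6: vr[C=1024/263 D=1024/423 E=512/263 G=2] → run E
t=7: vr[C=1024/263 D=1024/423 E=1024/263 G=2] → run G
t=8: vr[C=1024/263 D=1024/423 E=1024/263 G=3] → run D
t=9: vr[C=1024/263 D=2048/423 E=1024/263 G=3] → run G
t=10: vr[C=1024/263 D=2048/423 E=1024/263 G=4] → run C
t=11: vr[C=1536/263 D=2048/423 E=1024/263 G=4] → run E
t=12: vr[C=1536/263 D=2048/423 E=1536/263 G=4] → run G
t=13: vr[C=1536/263 D=2048/423 E=1536/263 G=5] → run D
t=14: vr[C=1536/263 E=1536/263 G=5] → run G
t=15: vr[C=1536/263 E=1536/263] → run C
t=16: vr[E=1536/263] → run E
t=17: vr[E=2048/263] → run E
t=18: vr[E=2560/263] → run E
t=19: vr[E=3072/263] → run E
t=20: (idle)
t=21: (idle)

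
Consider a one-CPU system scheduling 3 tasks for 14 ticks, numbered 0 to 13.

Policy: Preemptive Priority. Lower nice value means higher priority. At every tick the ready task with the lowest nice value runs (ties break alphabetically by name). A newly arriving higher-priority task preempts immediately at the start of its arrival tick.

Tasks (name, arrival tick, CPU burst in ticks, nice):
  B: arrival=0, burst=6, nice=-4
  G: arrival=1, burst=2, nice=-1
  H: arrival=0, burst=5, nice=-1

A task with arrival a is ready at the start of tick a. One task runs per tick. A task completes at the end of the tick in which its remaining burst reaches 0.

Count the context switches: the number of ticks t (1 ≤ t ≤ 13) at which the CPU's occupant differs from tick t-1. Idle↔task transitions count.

context switches = 3

t=0: ready={B,H} → run B
t=1: ready={B,G,H} → run B
t=2: ready={B,G,H} → run B
t=3: ready={B,G,H} → run B
t=4: ready={B,G,H} → run B
t=5: ready={B,G,H} → run B
t=6: ready={G,H} → run G
t=7: ready={G,H} → run G
t=8: ready={H} → run H
t=9: ready={H} → run H
t=10: ready={H} → run H
t=11: ready={H} → run H
t=12: ready={H} → run H
t=13: (idle)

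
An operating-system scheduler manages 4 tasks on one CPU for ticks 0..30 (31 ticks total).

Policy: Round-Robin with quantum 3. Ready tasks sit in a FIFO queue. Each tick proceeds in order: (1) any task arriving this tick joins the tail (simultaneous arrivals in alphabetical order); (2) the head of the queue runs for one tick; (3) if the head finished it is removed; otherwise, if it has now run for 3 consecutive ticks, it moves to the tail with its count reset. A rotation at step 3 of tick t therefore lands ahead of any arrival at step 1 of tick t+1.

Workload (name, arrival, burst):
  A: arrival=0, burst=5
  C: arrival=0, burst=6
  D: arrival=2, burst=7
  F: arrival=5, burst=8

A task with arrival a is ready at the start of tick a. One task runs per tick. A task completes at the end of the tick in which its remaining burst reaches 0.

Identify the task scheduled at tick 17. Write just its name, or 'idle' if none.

t=0: queue=[A,C] q_used=0 → run A
t=1: queue=[A,C] q_used=1 → run A
t=2: queue=[A,C,D] q_used=2 → run A
t=3: queue=[C,D,A] q_used=0 → run C
t=4: queue=[C,D,A] q_used=1 → run C
t=5: queue=[C,D,A,F] q_used=2 → run C
t=6: queue=[D,A,F,C] q_used=0 → run D
t=7: queue=[D,A,F,C] q_used=1 → run D
t=8: queue=[D,A,F,C] q_used=2 → run D
t=9: queue=[A,F,C,D] q_used=0 → run A
t=10: queue=[A,F,C,D] q_used=1 → run A
t=11: queue=[F,C,D] q_used=0 → run F
t=12: queue=[F,C,D] q_used=1 → run F
t=13: queue=[F,C,D] q_used=2 → run F
t=14: queue=[C,D,F] q_used=0 → run C
t=15: queue=[C,D,F] q_used=1 → run C
t=16: queue=[C,D,F] q_used=2 → run C
t=17: queue=[D,F] q_used=0 → run D
t=18: queue=[D,F] q_used=1 → run D
t=19: queue=[D,F] q_used=2 → run D
t=20: queue=[F,D] q_used=0 → run F
t=21: queue=[F,D] q_used=1 → run F
t=22: queue=[F,D] q_used=2 → run F
t=23: queue=[D,F] q_used=0 → run D
t=24: queue=[F] q_used=0 → run F
t=25: queue=[F] q_used=1 → run F
t=26: (idle)
t=27: (idle)
t=28: (idle)
t=29: (idle)
t=30: (idle)

running at tick 17 = D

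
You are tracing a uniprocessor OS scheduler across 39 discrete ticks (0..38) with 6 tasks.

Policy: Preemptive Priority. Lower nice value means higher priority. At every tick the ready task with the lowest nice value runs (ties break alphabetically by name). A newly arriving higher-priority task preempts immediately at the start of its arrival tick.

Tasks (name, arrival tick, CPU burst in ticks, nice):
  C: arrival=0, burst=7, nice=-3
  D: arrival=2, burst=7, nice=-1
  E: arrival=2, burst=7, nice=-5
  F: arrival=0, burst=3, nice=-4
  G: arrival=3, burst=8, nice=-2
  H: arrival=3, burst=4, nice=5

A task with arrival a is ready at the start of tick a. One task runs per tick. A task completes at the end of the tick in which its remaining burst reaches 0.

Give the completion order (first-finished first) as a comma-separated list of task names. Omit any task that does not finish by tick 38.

t=0: ready={C,F} → run F
t=1: ready={C,F} → run F
t=2: ready={C,D,E,F} → run E
t=3: ready={C,D,E,F,G,H} → run E
t=4: ready={C,D,E,F,G,H} → run E
t=5: ready={C,D,E,F,G,H} → run E
t=6: ready={C,D,E,F,G,H} → run E
t=7: ready={C,D,E,F,G,H} → run E
t=8: ready={C,D,E,F,G,H} → run E
t=9: ready={C,D,F,G,H} → run F
t=10: ready={C,D,G,H} → run C
t=11: ready={C,D,G,H} → run C
t=12: ready={C,D,G,H} → run C
t=13: ready={C,D,G,H} → run C
t=14: ready={C,D,G,H} → run C
t=15: ready={C,D,G,H} → run C
t=16: ready={C,D,G,H} → run C
t=17: ready={D,G,H} → run G
t=18: ready={D,G,H} → run G
t=19: ready={D,G,H} → run G
t=20: ready={D,G,H} → run G
t=21: ready={D,G,H} → run G
t=22: ready={D,G,H} → run G
t=23: ready={D,G,H} → run G
t=24: ready={D,G,H} → run G
t=25: ready={D,H} → run D
t=26: ready={D,H} → run D
t=27: ready={D,H} → run D
t=28: ready={D,H} → run D
t=29: ready={D,H} → run D
t=30: ready={D,H} → run D
t=31: ready={D,H} → run D
t=32: ready={H} → run H
t=33: ready={H} → run H
t=34: ready={H} → run H
t=35: ready={H} → run H
t=36: (idle)
t=37: (idle)
t=38: (idle)

completion order = E, F, C, G, D, H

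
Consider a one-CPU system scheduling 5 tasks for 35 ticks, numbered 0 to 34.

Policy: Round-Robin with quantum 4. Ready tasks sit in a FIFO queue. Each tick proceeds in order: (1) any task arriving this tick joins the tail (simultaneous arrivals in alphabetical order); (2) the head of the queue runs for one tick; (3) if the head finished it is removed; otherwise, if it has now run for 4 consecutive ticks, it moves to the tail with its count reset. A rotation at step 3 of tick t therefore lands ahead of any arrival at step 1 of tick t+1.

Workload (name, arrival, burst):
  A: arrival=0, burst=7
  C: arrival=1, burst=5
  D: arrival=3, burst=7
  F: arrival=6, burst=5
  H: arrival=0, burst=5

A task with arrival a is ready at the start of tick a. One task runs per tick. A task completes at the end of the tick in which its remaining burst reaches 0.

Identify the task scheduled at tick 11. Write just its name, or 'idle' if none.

running at tick 11 = C

t=0: queue=[A,H] q_used=0 → run A
t=1: queue=[A,H,C] q_used=1 → run A
t=2: queue=[A,H,C] q_used=2 → run A
t=3: queue=[A,H,C,D] q_used=3 → run A
t=4: queue=[H,C,D,A] q_used=0 → run H
t=5: queue=[H,C,D,A] q_used=1 → run H
t=6: queue=[H,C,D,A,F] q_used=2 → run H
t=7: queue=[H,C,D,A,F] q_used=3 → run H
t=8: queue=[C,D,A,F,H] q_used=0 → run C
t=9: queue=[C,D,A,F,H] q_used=1 → run C
t=10: queue=[C,D,A,F,H] q_used=2 → run C
t=11: queue=[C,D,A,F,H] q_used=3 → run C
t=12: queue=[D,A,F,H,C] q_used=0 → run D
t=13: queue=[D,A,F,H,C] q_used=1 → run D
t=14: queue=[D,A,F,H,C] q_used=2 → run D
t=15: queue=[D,A,F,H,C] q_used=3 → run D
t=16: queue=[A,F,H,C,D] q_used=0 → run A
t=17: queue=[A,F,H,C,D] q_used=1 → run A
t=18: queue=[A,F,H,C,D] q_used=2 → run A
t=19: queue=[F,H,C,D] q_used=0 → run F
t=20: queue=[F,H,C,D] q_used=1 → run F
t=21: queue=[F,H,C,D] q_used=2 → run F
t=22: queue=[F,H,C,D] q_used=3 → run F
t=23: queue=[H,C,D,F] q_used=0 → run H
t=24: queue=[C,D,F] q_used=0 → run C
t=25: queue=[D,F] q_used=0 → run D
t=26: queue=[D,F] q_used=1 → run D
t=27: queue=[D,F] q_used=2 → run D
t=28: queue=[F] q_used=0 → run F
t=29: (idle)
t=30: (idle)
t=31: (idle)
t=32: (idle)
t=33: (idle)
t=34: (idle)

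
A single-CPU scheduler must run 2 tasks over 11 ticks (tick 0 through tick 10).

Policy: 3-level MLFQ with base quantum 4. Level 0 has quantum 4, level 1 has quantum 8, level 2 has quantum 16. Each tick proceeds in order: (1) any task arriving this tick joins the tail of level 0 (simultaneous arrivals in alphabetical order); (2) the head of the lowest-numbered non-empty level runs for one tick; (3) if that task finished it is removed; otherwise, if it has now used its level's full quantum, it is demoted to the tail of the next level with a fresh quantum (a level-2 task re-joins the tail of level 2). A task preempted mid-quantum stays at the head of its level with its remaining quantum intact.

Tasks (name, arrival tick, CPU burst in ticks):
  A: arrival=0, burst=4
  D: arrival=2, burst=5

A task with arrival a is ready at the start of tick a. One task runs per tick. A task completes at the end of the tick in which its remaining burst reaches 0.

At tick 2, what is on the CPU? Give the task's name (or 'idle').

t=0: L0/L1/L2 = A/-/- → run A
t=1: L0/L1/L2 = A/-/- → run A
t=2: L0/L1/L2 = AD/-/- → run A
t=3: L0/L1/L2 = AD/-/- → run A
t=4: L0/L1/L2 = D/-/- → run D
t=5: L0/L1/L2 = D/-/- → run D
t=6: L0/L1/L2 = D/-/- → run D
t=7: L0/L1/L2 = D/-/- → run D
t=8: L0/L1/L2 = -/D/- → run D
t=9: (idle)
t=10: (idle)

running at tick 2 = A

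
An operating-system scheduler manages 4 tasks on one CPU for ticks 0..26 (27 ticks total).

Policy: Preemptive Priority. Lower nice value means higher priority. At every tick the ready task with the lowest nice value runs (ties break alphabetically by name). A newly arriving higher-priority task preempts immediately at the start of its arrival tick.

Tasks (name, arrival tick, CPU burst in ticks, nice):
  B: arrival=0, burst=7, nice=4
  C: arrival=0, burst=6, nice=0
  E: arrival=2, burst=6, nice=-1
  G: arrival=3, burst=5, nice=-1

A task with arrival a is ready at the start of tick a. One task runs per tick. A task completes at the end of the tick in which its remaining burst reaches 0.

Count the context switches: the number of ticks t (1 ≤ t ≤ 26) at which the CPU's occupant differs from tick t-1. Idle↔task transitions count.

context switches = 5

t=0: ready={B,C} → run C
t=1: ready={B,C} → run C
t=2: ready={B,C,E} → run E
t=3: ready={B,C,E,G} → run E
t=4: ready={B,C,E,G} → run E
t=5: ready={B,C,E,G} → run E
t=6: ready={B,C,E,G} → run E
t=7: ready={B,C,E,G} → run E
t=8: ready={B,C,G} → run G
t=9: ready={B,C,G} → run G
t=10: ready={B,C,G} → run G
t=11: ready={B,C,G} → run G
t=12: ready={B,C,G} → run G
t=13: ready={B,C} → run C
t=14: ready={B,C} → run C
t=15: ready={B,C} → run C
t=16: ready={B,C} → run C
t=17: ready={B} → run B
t=18: ready={B} → run B
t=19: ready={B} → run B
t=20: ready={B} → run B
t=21: ready={B} → run B
t=22: ready={B} → run B
t=23: ready={B} → run B
t=24: (idle)
t=25: (idle)
t=26: (idle)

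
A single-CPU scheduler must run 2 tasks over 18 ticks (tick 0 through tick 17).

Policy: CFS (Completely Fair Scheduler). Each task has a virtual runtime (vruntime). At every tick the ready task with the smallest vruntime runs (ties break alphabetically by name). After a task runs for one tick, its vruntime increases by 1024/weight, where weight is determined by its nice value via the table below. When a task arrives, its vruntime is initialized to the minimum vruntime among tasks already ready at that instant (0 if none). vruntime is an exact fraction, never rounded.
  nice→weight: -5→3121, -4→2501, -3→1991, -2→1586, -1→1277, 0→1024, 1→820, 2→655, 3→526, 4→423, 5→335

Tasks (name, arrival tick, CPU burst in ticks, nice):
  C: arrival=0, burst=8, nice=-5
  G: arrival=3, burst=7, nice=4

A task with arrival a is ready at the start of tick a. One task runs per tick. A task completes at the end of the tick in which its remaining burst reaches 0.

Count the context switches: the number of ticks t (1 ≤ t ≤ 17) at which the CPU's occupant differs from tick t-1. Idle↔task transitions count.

context switches = 4

t=0: vr[C=0] → run C
t=1: vr[C=1024/3121] → run C
t=2: vr[C=2048/3121] → run C
t=3: vr[C=3072/3121 G=3072/3121] → run C
t=4: vr[C=4096/3121 G=3072/3121] → run G
t=5: vr[C=4096/3121 G=4495360/1320183] → run C
t=6: vr[C=5120/3121 G=4495360/1320183] → run C
t=7: vr[C=6144/3121 G=4495360/1320183] → run C
t=8: vr[C=7168/3121 G=4495360/1320183] → run C
t=9: vr[G=4495360/1320183] → run G
t=10: vr[G=7691264/1320183] → run G
t=11: vr[G=3629056/440061] → run G
t=12: vr[G=14083072/1320183] → run G
t=13: vr[G=17278976/1320183] → run G
t=14: vr[G=6824960/440061] → run G
t=15: (idle)
t=16: (idle)
t=17: (idle)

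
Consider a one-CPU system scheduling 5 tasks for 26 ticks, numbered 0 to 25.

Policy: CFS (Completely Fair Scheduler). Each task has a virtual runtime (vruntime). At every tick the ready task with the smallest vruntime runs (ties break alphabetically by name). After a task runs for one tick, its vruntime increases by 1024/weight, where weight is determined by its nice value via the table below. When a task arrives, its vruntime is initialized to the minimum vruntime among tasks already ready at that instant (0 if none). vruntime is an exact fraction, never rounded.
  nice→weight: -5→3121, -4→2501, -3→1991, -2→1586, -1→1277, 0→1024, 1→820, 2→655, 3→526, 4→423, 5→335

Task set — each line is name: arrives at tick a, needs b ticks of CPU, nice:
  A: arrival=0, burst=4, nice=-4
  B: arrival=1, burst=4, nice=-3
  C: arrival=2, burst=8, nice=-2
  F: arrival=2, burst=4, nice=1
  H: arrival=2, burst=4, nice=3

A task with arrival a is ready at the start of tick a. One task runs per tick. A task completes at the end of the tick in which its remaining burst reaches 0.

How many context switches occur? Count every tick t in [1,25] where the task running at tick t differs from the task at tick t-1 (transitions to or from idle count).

t=0: vr[A=0] → run A
t=1: vr[A=1024/2501 B=1024/2501] → run A
t=2: vr[A=2048/2501 B=1024/2501 C=1024/2501 F=1024/2501 H=1024/2501] → run B
t=3: vr[A=2048/2501 B=4599808/4979491 C=1024/2501 F=1024/2501 H=1024/2501] → run C
t=4: vr[A=2048/2501 B=4599808/4979491 C=34304/32513 F=1024/2501 H=1024/2501] → run F
t=5: vr[A=2048/2501 B=4599808/4979491 C=34304/32513 F=20736/12505 H=1024/2501] → run H
t=6: vr[A=2048/2501 B=4599808/4979491 C=34304/32513 F=20736/12505 H=1549824/657763] → run A
t=7: vr[A=3072/2501 B=4599808/4979491 C=34304/32513 F=20736/12505 H=1549824/657763] → run B
t=8: vr[A=3072/2501 B=7160832/4979491 C=34304/32513 F=20736/12505 H=1549824/657763] → run C
t=9: vr[A=3072/2501 B=7160832/4979491 C=55296/32513 F=20736/12505 H=1549824/657763] → run A
t=10: vr[B=7160832/4979491 C=55296/32513 F=20736/12505 H=1549824/657763] → run B
t=11: vr[B=9721856/4979491 C=55296/32513 F=20736/12505 H=1549824/657763] → run F
t=12: vr[B=9721856/4979491 C=55296/32513 F=36352/12505 H=1549824/657763] → run C
t=13: vr[B=9721856/4979491 C=76288/32513 F=36352/12505 H=1549824/657763] → run B
t=14: vr[C=76288/32513 F=36352/12505 H=1549824/657763] → run C
t=15: vr[C=97280/32513 F=36352/12505 H=1549824/657763] → run H
t=16: vr[C=97280/32513 F=36352/12505 H=2830336/657763] → run F
t=17: vr[C=97280/32513 F=51968/12505 H=2830336/657763] → run C
t=18: vr[C=118272/32513 F=51968/12505 H=2830336/657763] → run C
t=19: vr[C=139264/32513 F=51968/12505 H=2830336/657763] → run F
t=20: vr[C=139264/32513 H=2830336/657763] → run C
t=21: vr[C=160256/32513 H=2830336/657763] → run H
t=22: vr[C=160256/32513 H=4110848/657763] → run C
t=23: vr[H=4110848/657763] → run H
t=24: (idle)
t=25: (idle)

context switches = 22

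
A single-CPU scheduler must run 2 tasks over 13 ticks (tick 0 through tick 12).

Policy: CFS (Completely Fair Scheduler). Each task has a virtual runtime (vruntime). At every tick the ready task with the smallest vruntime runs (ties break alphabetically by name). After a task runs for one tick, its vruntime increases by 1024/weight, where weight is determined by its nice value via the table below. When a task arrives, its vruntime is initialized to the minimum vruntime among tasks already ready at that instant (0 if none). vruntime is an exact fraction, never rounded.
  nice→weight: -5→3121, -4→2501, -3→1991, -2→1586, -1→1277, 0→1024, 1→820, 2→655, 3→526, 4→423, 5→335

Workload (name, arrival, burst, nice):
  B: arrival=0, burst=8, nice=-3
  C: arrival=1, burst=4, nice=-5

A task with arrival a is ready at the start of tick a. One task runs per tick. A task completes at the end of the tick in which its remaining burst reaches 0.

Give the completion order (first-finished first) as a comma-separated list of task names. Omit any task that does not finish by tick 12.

completion order = C, B

t=0: vr[B=0] → run B
t=1: vr[B=1024/1991 C=1024/1991] → run B
t=2: vr[B=2048/1991 C=1024/1991] → run C
t=3: vr[B=2048/1991 C=5234688/6213911] → run C
t=4: vr[B=2048/1991 C=7273472/6213911] → run B
t=5: vr[B=3072/1991 C=7273472/6213911] → run C
t=6: vr[B=3072/1991 C=9312256/6213911] → run C
t=7: vr[B=3072/1991] → run B
t=8: vr[B=4096/1991] → run B
t=9: vr[B=5120/1991] → run B
t=10: vr[B=6144/1991] → run B
t=11: vr[B=7168/1991] → run B
t=12: (idle)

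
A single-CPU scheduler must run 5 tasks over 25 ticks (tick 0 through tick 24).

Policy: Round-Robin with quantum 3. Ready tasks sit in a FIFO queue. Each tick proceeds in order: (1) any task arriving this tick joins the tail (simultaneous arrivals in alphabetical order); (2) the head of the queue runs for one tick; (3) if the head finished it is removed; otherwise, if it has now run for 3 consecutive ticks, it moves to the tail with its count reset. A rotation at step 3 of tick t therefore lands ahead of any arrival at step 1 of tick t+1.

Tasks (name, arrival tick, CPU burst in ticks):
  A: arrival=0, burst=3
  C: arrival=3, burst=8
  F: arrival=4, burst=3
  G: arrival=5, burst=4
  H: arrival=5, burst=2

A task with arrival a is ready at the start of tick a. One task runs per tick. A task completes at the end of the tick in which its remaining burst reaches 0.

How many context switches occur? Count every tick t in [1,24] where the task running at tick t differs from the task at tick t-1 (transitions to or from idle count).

context switches = 8

t=0: queue=[A] q_used=0 → run A
t=1: queue=[A] q_used=1 → run A
t=2: queue=[A] q_used=2 → run A
t=3: queue=[C] q_used=0 → run C
t=4: queue=[C,F] q_used=1 → run C
t=5: queue=[C,F,G,H] q_used=2 → run C
t=6: queue=[F,G,H,C] q_used=0 → run F
t=7: queue=[F,G,H,C] q_used=1 → run F
t=8: queue=[F,G,H,C] q_used=2 → run F
t=9: queue=[G,H,C] q_used=0 → run G
t=10: queue=[G,H,C] q_used=1 → run G
t=11: queue=[G,H,C] q_used=2 → run G
t=12: queue=[H,C,G] q_used=0 → run H
t=13: queue=[H,C,G] q_used=1 → run H
t=14: queue=[C,G] q_used=0 → run C
t=15: queue=[C,G] q_used=1 → run C
t=16: queue=[C,G] q_used=2 → run C
t=17: queue=[G,C] q_used=0 → run G
t=18: queue=[C] q_used=0 → run C
t=19: queue=[C] q_used=1 → run C
t=20: (idle)
t=21: (idle)
t=22: (idle)
t=23: (idle)
t=24: (idle)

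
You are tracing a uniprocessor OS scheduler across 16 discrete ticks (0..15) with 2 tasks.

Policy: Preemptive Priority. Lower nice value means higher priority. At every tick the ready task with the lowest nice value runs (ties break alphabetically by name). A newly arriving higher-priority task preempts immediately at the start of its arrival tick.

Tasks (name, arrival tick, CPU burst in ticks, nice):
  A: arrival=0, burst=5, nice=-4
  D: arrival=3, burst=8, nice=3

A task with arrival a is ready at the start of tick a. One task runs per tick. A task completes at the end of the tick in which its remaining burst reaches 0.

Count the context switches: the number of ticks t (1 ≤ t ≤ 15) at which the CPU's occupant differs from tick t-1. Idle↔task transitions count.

t=0: ready={A} → run A
t=1: ready={A} → run A
t=2: ready={A} → run A
t=3: ready={A,D} → run A
t=4: ready={A,D} → run A
t=5: ready={D} → run D
t=6: ready={D} → run D
t=7: ready={D} → run D
t=8: ready={D} → run D
t=9: ready={D} → run D
t=10: ready={D} → run D
t=11: ready={D} → run D
t=12: ready={D} → run D
t=13: (idle)
t=14: (idle)
t=15: (idle)

context switches = 2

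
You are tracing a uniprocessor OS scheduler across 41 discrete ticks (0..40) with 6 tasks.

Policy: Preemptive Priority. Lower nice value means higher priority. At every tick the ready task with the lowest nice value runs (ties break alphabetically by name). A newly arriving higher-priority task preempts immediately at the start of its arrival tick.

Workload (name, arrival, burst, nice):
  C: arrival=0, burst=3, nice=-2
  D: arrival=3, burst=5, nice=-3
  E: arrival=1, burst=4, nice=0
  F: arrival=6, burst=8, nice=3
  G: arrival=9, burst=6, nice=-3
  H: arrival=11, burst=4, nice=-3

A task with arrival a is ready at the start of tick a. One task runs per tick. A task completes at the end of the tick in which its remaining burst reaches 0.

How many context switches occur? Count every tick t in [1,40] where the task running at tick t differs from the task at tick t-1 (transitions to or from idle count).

context switches = 7

t=0: ready={C} → run C
t=1: ready={C,E} → run C
t=2: ready={C,E} → run C
t=3: ready={D,E} → run D
t=4: ready={D,E} → run D
t=5: ready={D,E} → run D
t=6: ready={D,E,F} → run D
t=7: ready={D,E,F} → run D
t=8: ready={E,F} → run E
t=9: ready={E,F,G} → run G
t=10: ready={E,F,G} → run G
t=11: ready={E,F,G,H} → run G
t=12: ready={E,F,G,H} → run G
t=13: ready={E,F,G,H} → run G
t=14: ready={E,F,G,H} → run G
t=15: ready={E,F,H} → run H
t=16: ready={E,F,H} → run H
t=17: ready={E,F,H} → run H
t=18: ready={E,F,H} → run H
t=19: ready={E,F} → run E
t=20: ready={E,F} → run E
t=21: ready={E,F} → run E
t=22: ready={F} → run F
t=23: ready={F} → run F
t=24: ready={F} → run F
t=25: ready={F} → run F
t=26: ready={F} → run F
t=27: ready={F} → run F
t=28: ready={F} → run F
t=29: ready={F} → run F
t=30: (idle)
t=31: (idle)
t=32: (idle)
t=33: (idle)
t=34: (idle)
t=35: (idle)
t=36: (idle)
t=37: (idle)
t=38: (idle)
t=39: (idle)
t=40: (idle)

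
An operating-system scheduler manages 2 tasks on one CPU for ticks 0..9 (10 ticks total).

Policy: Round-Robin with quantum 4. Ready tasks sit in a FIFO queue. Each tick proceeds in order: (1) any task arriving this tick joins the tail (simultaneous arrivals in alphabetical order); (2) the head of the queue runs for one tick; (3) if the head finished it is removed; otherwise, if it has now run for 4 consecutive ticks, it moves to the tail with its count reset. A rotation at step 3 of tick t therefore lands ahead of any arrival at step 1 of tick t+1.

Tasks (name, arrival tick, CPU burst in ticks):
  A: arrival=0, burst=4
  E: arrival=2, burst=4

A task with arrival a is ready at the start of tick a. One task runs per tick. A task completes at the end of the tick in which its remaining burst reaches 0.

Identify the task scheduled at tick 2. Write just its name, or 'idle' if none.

running at tick 2 = A

t=0: queue=[A] q_used=0 → run A
t=1: queue=[A] q_used=1 → run A
t=2: queue=[A,E] q_used=2 → run A
t=3: queue=[A,E] q_used=3 → run A
t=4: queue=[E] q_used=0 → run E
t=5: queue=[E] q_used=1 → run E
t=6: queue=[E] q_used=2 → run E
t=7: queue=[E] q_used=3 → run E
t=8: (idle)
t=9: (idle)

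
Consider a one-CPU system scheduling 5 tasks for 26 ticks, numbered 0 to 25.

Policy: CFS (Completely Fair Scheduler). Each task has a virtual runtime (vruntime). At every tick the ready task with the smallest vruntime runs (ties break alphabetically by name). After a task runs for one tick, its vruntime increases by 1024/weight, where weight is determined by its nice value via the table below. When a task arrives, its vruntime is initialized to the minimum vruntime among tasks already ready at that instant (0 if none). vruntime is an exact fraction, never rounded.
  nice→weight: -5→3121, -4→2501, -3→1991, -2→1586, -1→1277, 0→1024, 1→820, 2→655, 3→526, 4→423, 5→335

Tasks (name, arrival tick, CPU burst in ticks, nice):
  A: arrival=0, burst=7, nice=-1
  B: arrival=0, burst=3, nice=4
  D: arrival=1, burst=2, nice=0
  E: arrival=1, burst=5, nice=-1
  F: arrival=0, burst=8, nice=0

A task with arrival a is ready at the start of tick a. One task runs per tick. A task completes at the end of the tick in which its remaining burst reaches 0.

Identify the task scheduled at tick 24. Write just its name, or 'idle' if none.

t=0: vr[A=0 B=0 F=0] → run A
t=1: vr[A=1024/1277 B=0 D=0 E=0 F=0] → run B
t=2: vr[A=1024/1277 B=1024/423 D=0 E=0 F=0] → run D
t=3: vr[A=1024/1277 B=1024/423 D=1 E=0 F=0] → run E
t=4: vr[A=1024/1277 B=1024/423 D=1 E=1024/1277 F=0] → run F
t=5: vr[A=1024/1277 B=1024/423 D=1 E=1024/1277 F=1] → run A
t=6: vr[A=2048/1277 B=1024/423 D=1 E=1024/1277 F=1] → run E
t=7: vr[A=2048/1277 B=1024/423 D=1 E=2048/1277 F=1] → run D
t=8: vr[A=2048/1277 B=1024/423 E=2048/1277 F=1] → run F
t=9: vr[A=2048/1277 B=1024/423 E=2048/1277 F=2] → run A
t=10: vr[A=3072/1277 B=1024/423 E=2048/1277 F=2] → run E
t=11: vr[A=3072/1277 B=1024/423 E=3072/1277 F=2] → run F
t=12: vr[A=3072/1277 B=1024/423 E=3072/1277 F=3] → run A
t=13: vr[A=4096/1277 B=1024/423 E=3072/1277 F=3] → run E
t=14: vr[A=4096/1277 B=1024/423 E=4096/1277 F=3] → run B
t=15: vr[A=4096/1277 B=2048/423 E=4096/1277 F=3] → run F
t=16: vr[A=4096/1277 B=2048/423 E=4096/1277 F=4] → run A
t=17: vr[A=5120/1277 B=2048/423 E=4096/1277 F=4] → run E
t=18: vr[A=5120/1277 B=2048/423 F=4] → run F
t=19: vr[A=5120/1277 B=2048/423 F=5] → run A
t=20: vr[A=6144/1277 B=2048/423 F=5] → run A
t=21: vr[B=2048/423 F=5] → run B
t=22: vr[F=5] → run F
t=23: vr[F=6] → run F
t=24: vr[F=7] → run F
t=25: (idle)

running at tick 24 = F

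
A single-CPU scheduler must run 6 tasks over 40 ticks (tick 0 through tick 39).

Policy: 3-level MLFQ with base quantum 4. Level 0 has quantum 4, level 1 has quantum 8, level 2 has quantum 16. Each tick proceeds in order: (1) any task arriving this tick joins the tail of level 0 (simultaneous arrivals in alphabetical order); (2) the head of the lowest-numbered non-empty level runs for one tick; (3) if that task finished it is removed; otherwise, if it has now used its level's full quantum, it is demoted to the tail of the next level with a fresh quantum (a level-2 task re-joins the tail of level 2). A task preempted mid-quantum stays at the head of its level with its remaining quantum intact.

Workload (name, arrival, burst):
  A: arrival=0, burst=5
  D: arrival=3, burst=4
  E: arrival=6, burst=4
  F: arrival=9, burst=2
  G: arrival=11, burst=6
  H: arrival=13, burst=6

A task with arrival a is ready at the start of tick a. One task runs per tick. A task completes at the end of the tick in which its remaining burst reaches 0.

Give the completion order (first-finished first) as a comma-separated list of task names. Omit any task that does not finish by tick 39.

t=0: L0/L1/L2 = A/-/- → run A
t=1: L0/L1/L2 = A/-/- → run A
t=2: L0/L1/L2 = A/-/- → run A
t=3: L0/L1/L2 = AD/-/- → run A
t=4: L0/L1/L2 = D/A/- → run D
t=5: L0/L1/L2 = D/A/- → run D
t=6: L0/L1/L2 = DE/A/- → run D
t=7: L0/L1/L2 = DE/A/- → run D
t=8: L0/L1/L2 = E/A/- → run E
t=9: L0/L1/L2 = EF/A/- → run E
t=10: L0/L1/L2 = EF/A/- → run E
t=11: L0/L1/L2 = EFG/A/- → run E
t=12: L0/L1/L2 = FG/A/- → run F
t=13: L0/L1/L2 = FGH/A/- → run F
t=14: L0/L1/L2 = GH/A/- → run G
t=15: L0/L1/L2 = GH/A/- → run G
t=16: L0/L1/L2 = GH/A/- → run G
t=17: L0/L1/L2 = GH/A/- → run G
t=18: L0/L1/L2 = H/AG/- → run H
t=19: L0/L1/L2 = H/AG/- → run H
t=20: L0/L1/L2 = H/AG/- → run H
t=21: L0/L1/L2 = H/AG/- → run H
t=22: L0/L1/L2 = -/AGH/- → run A
t=23: L0/L1/L2 = -/GH/- → run G
t=24: L0/L1/L2 = -/GH/- → run G
t=25: L0/L1/L2 = -/H/- → run H
t=26: L0/L1/L2 = -/H/- → run H
t=27: (idle)
t=28: (idle)
t=29: (idle)
t=30: (idle)
t=31: (idle)
t=32: (idle)
t=33: (idle)
t=34: (idle)
t=35: (idle)
t=36: (idle)
t=37: (idle)
t=38: (idle)
t=39: (idle)

completion order = D, E, F, A, G, H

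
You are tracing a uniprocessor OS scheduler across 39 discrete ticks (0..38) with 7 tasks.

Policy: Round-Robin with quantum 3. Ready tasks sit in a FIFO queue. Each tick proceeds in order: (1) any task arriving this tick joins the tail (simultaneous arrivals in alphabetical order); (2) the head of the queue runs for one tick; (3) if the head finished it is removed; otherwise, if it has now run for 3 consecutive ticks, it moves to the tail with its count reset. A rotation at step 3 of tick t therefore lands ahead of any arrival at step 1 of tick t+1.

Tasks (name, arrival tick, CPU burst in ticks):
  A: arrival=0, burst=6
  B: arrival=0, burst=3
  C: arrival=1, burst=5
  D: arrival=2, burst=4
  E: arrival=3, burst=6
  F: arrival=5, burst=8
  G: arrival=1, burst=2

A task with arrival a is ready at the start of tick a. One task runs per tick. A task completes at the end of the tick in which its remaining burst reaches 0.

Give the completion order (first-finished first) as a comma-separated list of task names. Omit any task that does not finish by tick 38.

t=0: queue=[A,B] q_used=0 → run A
t=1: queue=[A,B,C,G] q_used=1 → run A
t=2: queue=[A,B,C,G,D] q_used=2 → run A
t=3: queue=[B,C,G,D,A,E] q_used=0 → run B
t=4: queue=[B,C,G,D,A,E] q_used=1 → run B
t=5: queue=[B,C,G,D,A,E,F] q_used=2 → run B
t=6: queue=[C,G,D,A,E,F] q_used=0 → run C
t=7: queue=[C,G,D,A,E,F] q_used=1 → run C
t=8: queue=[C,G,D,A,E,F] q_used=2 → run C
t=9: queue=[G,D,A,E,F,C] q_used=0 → run G
t=10: queue=[G,D,A,E,F,C] q_used=1 → run G
t=11: queue=[D,A,E,F,C] q_used=0 → run D
t=12: queue=[D,A,E,F,C] q_used=1 → run D
t=13: queue=[D,A,E,F,C] q_used=2 → run D
t=14: queue=[A,E,F,C,D] q_used=0 → run A
t=15: queue=[A,E,F,C,D] q_used=1 → run A
t=16: queue=[A,E,F,C,D] q_used=2 → run A
t=17: queue=[E,F,C,D] q_used=0 → run E
t=18: queue=[E,F,C,D] q_used=1 → run E
t=19: queue=[E,F,C,D] q_used=2 → run E
t=20: queue=[F,C,D,E] q_used=0 → run F
t=21: queue=[F,C,D,E] q_used=1 → run F
t=22: queue=[F,C,D,E] q_used=2 → run F
t=23: queue=[C,D,E,F] q_used=0 → run C
t=24: queue=[C,D,E,F] q_used=1 → run C
t=25: queue=[D,E,F] q_used=0 → run D
t=26: queue=[E,F] q_used=0 → run E
t=27: queue=[E,F] q_used=1 → run E
t=28: queue=[E,F] q_used=2 → run E
t=29: queue=[F] q_used=0 → run F
t=30: queue=[F] q_used=1 → run F
t=31: queue=[F] q_used=2 → run F
t=32: queue=[F] q_used=0 → run F
t=33: queue=[F] q_used=1 → run F
t=34: (idle)
t=35: (idle)
t=36: (idle)
t=37: (idle)
t=38: (idle)

completion order = B, G, A, C, D, E, F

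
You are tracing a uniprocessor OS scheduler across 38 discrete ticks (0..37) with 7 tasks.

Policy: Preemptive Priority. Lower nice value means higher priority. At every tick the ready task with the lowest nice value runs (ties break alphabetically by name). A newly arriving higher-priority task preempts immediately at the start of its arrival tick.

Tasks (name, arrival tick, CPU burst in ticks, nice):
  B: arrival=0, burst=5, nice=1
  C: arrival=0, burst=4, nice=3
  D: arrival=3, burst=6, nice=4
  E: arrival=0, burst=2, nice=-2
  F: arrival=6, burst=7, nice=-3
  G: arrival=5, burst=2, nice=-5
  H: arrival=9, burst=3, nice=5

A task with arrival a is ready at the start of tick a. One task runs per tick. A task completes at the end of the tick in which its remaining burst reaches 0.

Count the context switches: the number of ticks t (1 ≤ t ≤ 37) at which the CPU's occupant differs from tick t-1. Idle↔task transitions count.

t=0: ready={B,C,E} → run E
t=1: ready={B,C,E} → run E
t=2: ready={B,C} → run B
t=3: ready={B,C,D} → run B
t=4: ready={B,C,D} → run B
t=5: ready={B,C,D,G} → run G
t=6: ready={B,C,D,F,G} → run G
t=7: ready={B,C,D,F} → run F
t=8: ready={B,C,D,F} → run F
t=9: ready={B,C,D,F,H} → run F
t=10: ready={B,C,D,F,H} → run F
t=11: ready={B,C,D,F,H} → run F
t=12: ready={B,C,D,F,H} → run F
t=13: ready={B,C,D,F,H} → run F
t=14: ready={B,C,D,H} → run B
t=15: ready={B,C,D,H} → run B
t=16: ready={C,D,H} → run C
t=17: ready={C,D,H} → run C
t=18: ready={C,D,H} → run C
t=19: ready={C,D,H} → run C
t=20: ready={D,H} → run D
t=21: ready={D,H} → run D
t=22: ready={D,H} → run D
t=23: ready={D,H} → run D
t=24: ready={D,H} → run D
t=25: ready={D,H} → run D
t=26: ready={H} → run H
t=27: ready={H} → run H
t=28: ready={H} → run H
t=29: (idle)
t=30: (idle)
t=31: (idle)
t=32: (idle)
t=33: (idle)
t=34: (idle)
t=35: (idle)
t=36: (idle)
t=37: (idle)

context switches = 8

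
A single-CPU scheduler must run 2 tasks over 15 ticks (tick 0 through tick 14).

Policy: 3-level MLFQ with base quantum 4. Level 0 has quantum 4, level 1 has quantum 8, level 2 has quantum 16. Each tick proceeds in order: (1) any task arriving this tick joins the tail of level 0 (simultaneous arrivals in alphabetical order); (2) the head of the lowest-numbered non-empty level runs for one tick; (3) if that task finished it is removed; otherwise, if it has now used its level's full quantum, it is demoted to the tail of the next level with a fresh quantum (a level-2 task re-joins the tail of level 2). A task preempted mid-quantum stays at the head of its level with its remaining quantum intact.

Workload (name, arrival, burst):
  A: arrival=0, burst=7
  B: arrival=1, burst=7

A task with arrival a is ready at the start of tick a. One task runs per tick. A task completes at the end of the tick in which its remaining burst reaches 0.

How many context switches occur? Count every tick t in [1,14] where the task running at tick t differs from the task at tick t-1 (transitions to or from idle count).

t=0: L0/L1/L2 = A/-/- → run A
t=1: L0/L1/L2 = AB/-/- → run A
t=2: L0/L1/L2 = AB/-/- → run A
t=3: L0/L1/L2 = AB/-/- → run A
t=4: L0/L1/L2 = B/A/- → run B
t=5: L0/L1/L2 = B/A/- → run B
t=6: L0/L1/L2 = B/A/- → run B
t=7: L0/L1/L2 = B/A/- → run B
t=8: L0/L1/L2 = -/AB/- → run A
t=9: L0/L1/L2 = -/AB/- → run A
t=10: L0/L1/L2 = -/AB/- → run A
t=11: L0/L1/L2 = -/B/- → run B
t=12: L0/L1/L2 = -/B/- → run B
t=13: L0/L1/L2 = -/B/- → run B
t=14: (idle)

context switches = 4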